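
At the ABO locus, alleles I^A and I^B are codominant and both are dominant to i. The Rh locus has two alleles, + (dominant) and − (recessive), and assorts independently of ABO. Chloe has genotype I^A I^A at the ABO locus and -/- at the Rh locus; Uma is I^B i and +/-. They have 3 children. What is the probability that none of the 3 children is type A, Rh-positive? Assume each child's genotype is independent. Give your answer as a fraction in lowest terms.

ABO cross I^A I^A × I^B i → 1/2 A, 1/2 AB.
Rh cross -/- × +/- → 1/2 Rh+, 1/2 Rh-; so P(type A, Rh-positive) = 1/2 × 1/2 = 1/4 per child.
P(not type A, Rh-positive) = 3/4 for one child; (3/4)^3 = 27/64.

27/64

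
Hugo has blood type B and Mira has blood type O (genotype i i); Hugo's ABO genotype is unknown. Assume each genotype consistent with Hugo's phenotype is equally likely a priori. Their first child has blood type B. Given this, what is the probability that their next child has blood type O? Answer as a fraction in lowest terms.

Possible genotypes: Hugo ∈ {I^B I^B, I^B i}; Mira ∈ {i i}.
Weight each parental genotype pair by prior × P(type-B child):
  I^B I^B × i i: posterior weight 2/3; P(next child type O) = 0.
  I^B i × i i: posterior weight 1/3; P(next child type O) = 1/2.
Weighted sum = 1/6.

1/6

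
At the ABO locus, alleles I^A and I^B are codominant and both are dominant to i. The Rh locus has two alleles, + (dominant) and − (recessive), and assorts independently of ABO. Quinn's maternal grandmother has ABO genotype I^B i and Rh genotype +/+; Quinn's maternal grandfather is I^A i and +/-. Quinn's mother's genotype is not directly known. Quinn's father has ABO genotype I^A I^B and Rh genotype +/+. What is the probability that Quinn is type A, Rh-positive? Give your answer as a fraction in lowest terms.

3/8

Quinn's mother's ABO genotype from I^B i × I^A i: 1/4 I^A I^B, 1/4 I^A i, 1/4 I^B i, 1/4 i i.
Crossing each possibility with the father I^A I^B and summing P(type A): 1/4·1/4 + 1/4·1/2 + 1/4·1/4 + 1/4·1/2 = 3/8.
Similarly for Rh via the mother's Rh distribution: P(Rh+) = 1.
Independent loci: 3/8 × 1 = 3/8.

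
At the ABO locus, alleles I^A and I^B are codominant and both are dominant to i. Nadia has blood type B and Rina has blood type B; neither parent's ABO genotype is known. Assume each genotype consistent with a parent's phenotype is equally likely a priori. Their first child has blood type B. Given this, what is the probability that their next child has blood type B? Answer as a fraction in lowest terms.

Possible genotypes: Nadia ∈ {I^B I^B, I^B i}; Rina ∈ {I^B I^B, I^B i}.
Weight each parental genotype pair by prior × P(type-B child):
  I^B I^B × I^B I^B: posterior weight 4/15; P(next child type B) = 1.
  I^B I^B × I^B i: posterior weight 4/15; P(next child type B) = 1.
  I^B i × I^B I^B: posterior weight 4/15; P(next child type B) = 1.
  I^B i × I^B i: posterior weight 1/5; P(next child type B) = 3/4.
Weighted sum = 19/20.

19/20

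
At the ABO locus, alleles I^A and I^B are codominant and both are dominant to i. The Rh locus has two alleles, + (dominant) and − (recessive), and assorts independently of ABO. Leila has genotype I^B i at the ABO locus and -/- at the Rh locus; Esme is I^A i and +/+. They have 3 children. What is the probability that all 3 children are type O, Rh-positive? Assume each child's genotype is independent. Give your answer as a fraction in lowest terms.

1/64

ABO cross I^B i × I^A i → 1/4 O, 1/4 A, 1/4 B, 1/4 AB.
Rh cross -/- × +/+ → 1 Rh+; so P(type O, Rh-positive) = 1/4 × 1 = 1/4 per child.
All 3 independent: (1/4)^3 = 1/64.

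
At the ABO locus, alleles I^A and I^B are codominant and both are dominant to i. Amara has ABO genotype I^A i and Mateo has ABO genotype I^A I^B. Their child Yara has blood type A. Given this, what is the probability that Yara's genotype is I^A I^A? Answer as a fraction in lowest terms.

Cross I^A i × I^A I^B → 1/4 I^A I^A, 1/4 I^A I^B, 1/4 I^A i, 1/4 I^B i.
Type-A genotypes among offspring: I^A I^A (1/4), I^A i (1/4); total 1/2.
P(I^A I^A | type A) = (1/4) / (1/2) = 1/2.

1/2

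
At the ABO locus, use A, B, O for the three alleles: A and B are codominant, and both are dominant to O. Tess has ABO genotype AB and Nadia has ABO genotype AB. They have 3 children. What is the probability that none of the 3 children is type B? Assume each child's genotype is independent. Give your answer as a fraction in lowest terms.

27/64

ABO cross AB × AB → 1/4 A, 1/4 B, 1/2 AB.
So P(type B) = 1/4 per child.
P(not type B) = 3/4 for one child; (3/4)^3 = 27/64.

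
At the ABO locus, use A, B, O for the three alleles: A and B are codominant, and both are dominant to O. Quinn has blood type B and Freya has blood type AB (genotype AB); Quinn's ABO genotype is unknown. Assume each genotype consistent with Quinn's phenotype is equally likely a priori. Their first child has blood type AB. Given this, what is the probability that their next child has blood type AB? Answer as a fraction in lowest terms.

Possible genotypes: Quinn ∈ {BB, BO}; Freya ∈ {AB}.
Weight each parental genotype pair by prior × P(type-AB child):
  BB × AB: posterior weight 2/3; P(next child type AB) = 1/2.
  BO × AB: posterior weight 1/3; P(next child type AB) = 1/4.
Weighted sum = 5/12.

5/12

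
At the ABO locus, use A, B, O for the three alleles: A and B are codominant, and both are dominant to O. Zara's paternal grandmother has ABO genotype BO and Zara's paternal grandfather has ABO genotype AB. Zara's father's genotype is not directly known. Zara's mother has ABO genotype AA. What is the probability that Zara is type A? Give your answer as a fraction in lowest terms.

Zara's father's ABO genotype from BO × AB: 1/4 AB, 1/4 AO, 1/4 BB, 1/4 BO.
Crossing each possibility with the mother AA and summing P(type A): 1/4·1/2 + 1/4·1 + 1/4·0 + 1/4·1/2 = 1/2.

1/2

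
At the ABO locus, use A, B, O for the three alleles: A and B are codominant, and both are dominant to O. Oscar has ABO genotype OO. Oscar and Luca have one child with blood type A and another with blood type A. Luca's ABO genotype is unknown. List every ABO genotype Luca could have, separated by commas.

For each candidate genotype of Luca, check whether crossing it with OO can produce every observed child phenotype.
  AA → possible child types {A} ✓
  AB → possible child types {A, B} ✓
  AO → possible child types {O, A} ✓
  BB → possible child types {B} ✗
  BO → possible child types {O, B} ✗
  OO → possible child types {O} ✗

AA, AB, AO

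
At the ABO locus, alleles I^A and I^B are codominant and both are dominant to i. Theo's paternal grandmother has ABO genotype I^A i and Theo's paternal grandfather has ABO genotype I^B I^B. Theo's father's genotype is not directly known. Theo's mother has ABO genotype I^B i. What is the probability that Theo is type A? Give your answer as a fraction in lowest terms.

Theo's father's ABO genotype from I^A i × I^B I^B: 1/2 I^A I^B, 1/2 I^B i.
Crossing each possibility with the mother I^B i and summing P(type A): 1/2·1/4 + 1/2·0 = 1/8.

1/8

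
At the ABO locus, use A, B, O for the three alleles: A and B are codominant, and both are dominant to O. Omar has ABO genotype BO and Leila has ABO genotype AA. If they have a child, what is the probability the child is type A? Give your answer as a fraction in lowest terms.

1/2

ABO cross BO × AA → offspring phenotypes: 1/2 A, 1/2 AB.
So P(type A) = 1/2.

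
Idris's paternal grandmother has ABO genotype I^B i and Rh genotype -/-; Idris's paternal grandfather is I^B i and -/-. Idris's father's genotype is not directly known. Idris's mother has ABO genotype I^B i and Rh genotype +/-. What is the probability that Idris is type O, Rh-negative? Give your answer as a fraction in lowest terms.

1/8

Idris's father's ABO genotype from I^B i × I^B i: 1/4 I^B I^B, 1/2 I^B i, 1/4 i i.
Crossing each possibility with the mother I^B i and summing P(type O): 1/4·0 + 1/2·1/4 + 1/4·1/2 = 1/4.
Similarly for Rh via the father's Rh distribution: P(Rh-) = 1/2.
Independent loci: 1/4 × 1/2 = 1/8.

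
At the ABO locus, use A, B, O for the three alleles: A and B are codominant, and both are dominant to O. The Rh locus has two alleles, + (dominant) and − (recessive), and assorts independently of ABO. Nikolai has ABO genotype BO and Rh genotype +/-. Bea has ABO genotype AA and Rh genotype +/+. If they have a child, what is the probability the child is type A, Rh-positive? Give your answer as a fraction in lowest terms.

ABO cross BO × AA → offspring phenotypes: 1/2 A, 1/2 AB.
Rh cross +/- × +/+ → 1 Rh+.
Independent loci: P(type A, Rh-positive) = 1/2 × 1 = 1/2.

1/2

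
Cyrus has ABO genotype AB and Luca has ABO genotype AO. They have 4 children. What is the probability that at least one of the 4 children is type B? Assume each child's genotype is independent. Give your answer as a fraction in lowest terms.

175/256

ABO cross AB × AO → 1/2 A, 1/4 B, 1/4 AB.
So P(type B) = 1/4 per child.
P(none) = (3/4)^4 = 81/256; P(at least one) = 1 − 81/256 = 175/256.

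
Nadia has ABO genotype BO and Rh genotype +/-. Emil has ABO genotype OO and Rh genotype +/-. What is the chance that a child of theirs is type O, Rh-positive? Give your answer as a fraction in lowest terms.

ABO cross BO × OO → offspring phenotypes: 1/2 O, 1/2 B.
Rh cross +/- × +/- → 3/4 Rh+, 1/4 Rh-.
Independent loci: P(type O, Rh-positive) = 1/2 × 3/4 = 3/8.

3/8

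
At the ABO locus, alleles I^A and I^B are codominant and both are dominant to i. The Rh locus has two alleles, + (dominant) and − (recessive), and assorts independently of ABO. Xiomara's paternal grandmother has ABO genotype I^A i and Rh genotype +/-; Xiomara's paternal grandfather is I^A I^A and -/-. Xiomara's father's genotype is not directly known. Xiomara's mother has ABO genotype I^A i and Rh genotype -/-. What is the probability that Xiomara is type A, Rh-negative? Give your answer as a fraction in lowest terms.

Xiomara's father's ABO genotype from I^A i × I^A I^A: 1/2 I^A I^A, 1/2 I^A i.
Crossing each possibility with the mother I^A i and summing P(type A): 1/2·1 + 1/2·3/4 = 7/8.
Similarly for Rh via the father's Rh distribution: P(Rh-) = 3/4.
Independent loci: 7/8 × 3/4 = 21/32.

21/32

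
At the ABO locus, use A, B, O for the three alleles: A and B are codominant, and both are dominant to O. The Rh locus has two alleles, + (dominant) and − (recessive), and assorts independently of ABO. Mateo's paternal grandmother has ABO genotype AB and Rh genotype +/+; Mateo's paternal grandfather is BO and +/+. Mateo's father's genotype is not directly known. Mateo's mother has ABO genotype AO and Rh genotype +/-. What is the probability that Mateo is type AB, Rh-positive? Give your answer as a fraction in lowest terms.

1/4

Mateo's father's ABO genotype from AB × BO: 1/4 AB, 1/4 AO, 1/4 BB, 1/4 BO.
Crossing each possibility with the mother AO and summing P(type AB): 1/4·1/4 + 1/4·0 + 1/4·1/2 + 1/4·1/4 = 1/4.
Similarly for Rh via the father's Rh distribution: P(Rh+) = 1.
Independent loci: 1/4 × 1 = 1/4.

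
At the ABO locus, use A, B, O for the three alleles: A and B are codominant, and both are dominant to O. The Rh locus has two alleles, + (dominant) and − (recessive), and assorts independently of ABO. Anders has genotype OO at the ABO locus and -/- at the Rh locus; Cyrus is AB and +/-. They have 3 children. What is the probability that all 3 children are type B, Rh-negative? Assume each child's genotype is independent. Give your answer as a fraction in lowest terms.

1/64

ABO cross OO × AB → 1/2 A, 1/2 B.
Rh cross -/- × +/- → 1/2 Rh+, 1/2 Rh-; so P(type B, Rh-negative) = 1/2 × 1/2 = 1/4 per child.
All 3 independent: (1/4)^3 = 1/64.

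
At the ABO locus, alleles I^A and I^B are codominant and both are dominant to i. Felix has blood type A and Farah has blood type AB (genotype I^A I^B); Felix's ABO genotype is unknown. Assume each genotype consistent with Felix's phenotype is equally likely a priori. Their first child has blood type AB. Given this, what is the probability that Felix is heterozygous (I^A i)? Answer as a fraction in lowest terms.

Possible genotypes: Felix ∈ {I^A I^A, I^A i}; Farah ∈ {I^A I^B}.
Weight each parental genotype pair by prior × P(type-AB child):
  I^A I^A × I^A I^B: posterior weight 2/3.
  I^A i × I^A I^B: posterior weight 1/3.
Sum the posterior weight over pairs where Felix is I^A i: 1/3.

1/3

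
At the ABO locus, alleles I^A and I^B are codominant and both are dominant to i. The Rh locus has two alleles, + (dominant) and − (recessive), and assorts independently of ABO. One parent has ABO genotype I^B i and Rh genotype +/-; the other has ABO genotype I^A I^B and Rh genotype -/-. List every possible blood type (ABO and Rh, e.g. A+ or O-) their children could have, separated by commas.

Gametes from I^B i × I^A I^B give offspring ABO genotypes I^A I^B, I^A i, I^B I^B, I^B i, i.e. phenotypes A, B, AB.
Rh cross +/- × -/- → phenotypes Rh+, Rh-.
Combining independently: A+, A-, B+, B-, AB+, AB-.

A+, A-, B+, B-, AB+, AB-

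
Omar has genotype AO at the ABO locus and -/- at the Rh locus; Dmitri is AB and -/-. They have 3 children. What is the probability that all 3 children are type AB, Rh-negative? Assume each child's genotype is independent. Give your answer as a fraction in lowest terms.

1/64

ABO cross AO × AB → 1/2 A, 1/4 B, 1/4 AB.
Rh cross -/- × -/- → 1 Rh-; so P(type AB, Rh-negative) = 1/4 × 1 = 1/4 per child.
All 3 independent: (1/4)^3 = 1/64.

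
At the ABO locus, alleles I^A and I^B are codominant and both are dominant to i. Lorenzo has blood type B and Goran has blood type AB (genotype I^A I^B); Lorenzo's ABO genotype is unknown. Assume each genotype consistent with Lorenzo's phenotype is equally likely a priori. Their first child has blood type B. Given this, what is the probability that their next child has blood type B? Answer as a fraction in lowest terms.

1/2

Possible genotypes: Lorenzo ∈ {I^B I^B, I^B i}; Goran ∈ {I^A I^B}.
Weight each parental genotype pair by prior × P(type-B child):
  I^B I^B × I^A I^B: posterior weight 1/2; P(next child type B) = 1/2.
  I^B i × I^A I^B: posterior weight 1/2; P(next child type B) = 1/2.
Weighted sum = 1/2.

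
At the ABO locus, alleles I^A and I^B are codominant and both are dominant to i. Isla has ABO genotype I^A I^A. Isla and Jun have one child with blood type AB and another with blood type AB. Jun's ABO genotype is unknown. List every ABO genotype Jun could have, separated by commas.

For each candidate genotype of Jun, check whether crossing it with I^A I^A can produce every observed child phenotype.
  I^A I^A → possible child types {A} ✗
  I^A I^B → possible child types {A, AB} ✓
  I^A i → possible child types {A} ✗
  I^B I^B → possible child types {AB} ✓
  I^B i → possible child types {A, AB} ✓
  i i → possible child types {A} ✗

I^A I^B, I^B I^B, I^B i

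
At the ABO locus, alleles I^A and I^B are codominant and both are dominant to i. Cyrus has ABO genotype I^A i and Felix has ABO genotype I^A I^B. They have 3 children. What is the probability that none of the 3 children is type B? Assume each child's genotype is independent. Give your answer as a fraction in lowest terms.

ABO cross I^A i × I^A I^B → 1/2 A, 1/4 B, 1/4 AB.
So P(type B) = 1/4 per child.
P(not type B) = 3/4 for one child; (3/4)^3 = 27/64.

27/64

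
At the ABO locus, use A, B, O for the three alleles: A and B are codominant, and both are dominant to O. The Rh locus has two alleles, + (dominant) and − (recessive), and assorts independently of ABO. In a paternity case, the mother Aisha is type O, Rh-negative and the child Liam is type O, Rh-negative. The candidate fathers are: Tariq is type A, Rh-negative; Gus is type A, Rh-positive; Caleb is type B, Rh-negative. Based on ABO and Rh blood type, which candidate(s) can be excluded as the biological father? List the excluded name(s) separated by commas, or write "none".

none

A candidate is excluded only if no genotype consistent with his phenotype could produce a type O, Rh-negative child with a type O, Rh-negative mother.
Every candidate has at least one consistent genotype combination, so none can be excluded.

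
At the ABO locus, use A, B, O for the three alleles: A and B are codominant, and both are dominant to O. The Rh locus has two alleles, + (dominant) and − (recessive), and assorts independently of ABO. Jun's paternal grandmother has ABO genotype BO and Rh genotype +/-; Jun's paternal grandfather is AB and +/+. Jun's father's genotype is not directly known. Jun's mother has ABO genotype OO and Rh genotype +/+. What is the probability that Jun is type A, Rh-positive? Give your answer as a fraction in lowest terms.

1/4

Jun's father's ABO genotype from BO × AB: 1/4 AB, 1/4 AO, 1/4 BB, 1/4 BO.
Crossing each possibility with the mother OO and summing P(type A): 1/4·1/2 + 1/4·1/2 + 1/4·0 + 1/4·0 = 1/4.
Similarly for Rh via the father's Rh distribution: P(Rh+) = 1.
Independent loci: 1/4 × 1 = 1/4.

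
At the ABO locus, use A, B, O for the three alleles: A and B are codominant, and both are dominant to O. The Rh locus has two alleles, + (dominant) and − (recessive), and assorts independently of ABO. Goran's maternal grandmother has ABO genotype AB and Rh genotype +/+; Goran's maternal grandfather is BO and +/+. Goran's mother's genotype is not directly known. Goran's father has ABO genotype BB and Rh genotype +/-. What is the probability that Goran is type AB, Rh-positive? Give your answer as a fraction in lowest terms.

Goran's mother's ABO genotype from AB × BO: 1/4 AB, 1/4 AO, 1/4 BB, 1/4 BO.
Crossing each possibility with the father BB and summing P(type AB): 1/4·1/2 + 1/4·1/2 + 1/4·0 + 1/4·0 = 1/4.
Similarly for Rh via the mother's Rh distribution: P(Rh+) = 1.
Independent loci: 1/4 × 1 = 1/4.

1/4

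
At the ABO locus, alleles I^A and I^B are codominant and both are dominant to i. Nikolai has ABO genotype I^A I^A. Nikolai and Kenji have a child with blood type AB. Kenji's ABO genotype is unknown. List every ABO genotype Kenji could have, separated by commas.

I^A I^B, I^B I^B, I^B i

For each candidate genotype of Kenji, check whether crossing it with I^A I^A can produce every observed child phenotype.
  I^A I^A → possible child types {A} ✗
  I^A I^B → possible child types {A, AB} ✓
  I^A i → possible child types {A} ✗
  I^B I^B → possible child types {AB} ✓
  I^B i → possible child types {A, AB} ✓
  i i → possible child types {A} ✗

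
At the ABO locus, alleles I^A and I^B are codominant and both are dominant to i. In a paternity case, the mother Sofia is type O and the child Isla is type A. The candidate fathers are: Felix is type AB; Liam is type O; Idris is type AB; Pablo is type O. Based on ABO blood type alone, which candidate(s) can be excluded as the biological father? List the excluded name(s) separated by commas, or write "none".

Liam, Pablo

A candidate is excluded only if no genotype consistent with his phenotype could produce a type A child with a type O mother.
Liam (type O): no genotype consistent with that phenotype can produce a type-A child with a type-O mother.
Pablo (type O): no genotype consistent with that phenotype can produce a type-A child with a type-O mother.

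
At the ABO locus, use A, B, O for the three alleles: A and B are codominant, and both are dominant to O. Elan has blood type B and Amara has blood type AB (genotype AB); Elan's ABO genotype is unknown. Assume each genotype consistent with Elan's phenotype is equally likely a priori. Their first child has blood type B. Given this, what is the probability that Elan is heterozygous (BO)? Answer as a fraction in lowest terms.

1/2

Possible genotypes: Elan ∈ {BB, BO}; Amara ∈ {AB}.
Weight each parental genotype pair by prior × P(type-B child):
  BB × AB: posterior weight 1/2.
  BO × AB: posterior weight 1/2.
Sum the posterior weight over pairs where Elan is BO: 1/2.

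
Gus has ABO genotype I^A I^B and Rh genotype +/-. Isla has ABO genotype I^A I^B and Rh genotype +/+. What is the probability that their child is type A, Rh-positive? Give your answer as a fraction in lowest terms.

ABO cross I^A I^B × I^A I^B → offspring phenotypes: 1/4 A, 1/4 B, 1/2 AB.
Rh cross +/- × +/+ → 1 Rh+.
Independent loci: P(type A, Rh-positive) = 1/4 × 1 = 1/4.

1/4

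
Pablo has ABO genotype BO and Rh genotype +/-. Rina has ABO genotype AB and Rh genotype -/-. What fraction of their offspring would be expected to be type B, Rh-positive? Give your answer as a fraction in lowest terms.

1/4

ABO cross BO × AB → offspring phenotypes: 1/4 A, 1/2 B, 1/4 AB.
Rh cross +/- × -/- → 1/2 Rh+, 1/2 Rh-.
Independent loci: P(type B, Rh-positive) = 1/2 × 1/2 = 1/4.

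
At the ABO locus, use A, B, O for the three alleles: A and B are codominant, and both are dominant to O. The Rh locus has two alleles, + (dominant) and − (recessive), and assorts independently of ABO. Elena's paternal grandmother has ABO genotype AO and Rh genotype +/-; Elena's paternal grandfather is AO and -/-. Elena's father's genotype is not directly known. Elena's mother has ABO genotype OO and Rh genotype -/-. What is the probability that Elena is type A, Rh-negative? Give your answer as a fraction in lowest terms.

Elena's father's ABO genotype from AO × AO: 1/4 AA, 1/2 AO, 1/4 OO.
Crossing each possibility with the mother OO and summing P(type A): 1/4·1 + 1/2·1/2 + 1/4·0 = 1/2.
Similarly for Rh via the father's Rh distribution: P(Rh-) = 3/4.
Independent loci: 1/2 × 3/4 = 3/8.

3/8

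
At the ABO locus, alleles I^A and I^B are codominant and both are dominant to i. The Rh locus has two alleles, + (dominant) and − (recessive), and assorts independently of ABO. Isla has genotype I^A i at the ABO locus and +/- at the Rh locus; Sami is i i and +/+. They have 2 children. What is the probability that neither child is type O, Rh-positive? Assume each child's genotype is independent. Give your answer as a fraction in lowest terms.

ABO cross I^A i × i i → 1/2 O, 1/2 A.
Rh cross +/- × +/+ → 1 Rh+; so P(type O, Rh-positive) = 1/2 × 1 = 1/2 per child.
P(not type O, Rh-positive) = 1/2 for one child; (1/2)^2 = 1/4.

1/4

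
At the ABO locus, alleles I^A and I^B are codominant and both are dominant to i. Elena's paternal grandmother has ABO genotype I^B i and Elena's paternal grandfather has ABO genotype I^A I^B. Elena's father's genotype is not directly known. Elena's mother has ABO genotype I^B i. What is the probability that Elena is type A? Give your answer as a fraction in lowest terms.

1/8

Elena's father's ABO genotype from I^B i × I^A I^B: 1/4 I^A I^B, 1/4 I^A i, 1/4 I^B I^B, 1/4 I^B i.
Crossing each possibility with the mother I^B i and summing P(type A): 1/4·1/4 + 1/4·1/4 + 1/4·0 + 1/4·0 = 1/8.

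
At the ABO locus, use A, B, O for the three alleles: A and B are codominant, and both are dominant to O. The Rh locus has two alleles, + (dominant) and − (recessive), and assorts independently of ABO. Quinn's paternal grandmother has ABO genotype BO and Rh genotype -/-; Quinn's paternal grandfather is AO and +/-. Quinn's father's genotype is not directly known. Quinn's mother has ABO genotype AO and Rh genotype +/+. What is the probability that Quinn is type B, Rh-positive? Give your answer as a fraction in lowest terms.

Quinn's father's ABO genotype from BO × AO: 1/4 AB, 1/4 AO, 1/4 BO, 1/4 OO.
Crossing each possibility with the mother AO and summing P(type B): 1/4·1/4 + 1/4·0 + 1/4·1/4 + 1/4·0 = 1/8.
Similarly for Rh via the father's Rh distribution: P(Rh+) = 1.
Independent loci: 1/8 × 1 = 1/8.

1/8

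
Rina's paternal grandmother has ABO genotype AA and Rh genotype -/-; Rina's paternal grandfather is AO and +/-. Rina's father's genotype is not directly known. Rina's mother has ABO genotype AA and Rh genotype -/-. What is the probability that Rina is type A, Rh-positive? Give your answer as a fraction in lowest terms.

Rina's father's ABO genotype from AA × AO: 1/2 AA, 1/2 AO.
Crossing each possibility with the mother AA and summing P(type A): 1/2·1 + 1/2·1 = 1.
Similarly for Rh via the father's Rh distribution: P(Rh+) = 1/4.
Independent loci: 1 × 1/4 = 1/4.

1/4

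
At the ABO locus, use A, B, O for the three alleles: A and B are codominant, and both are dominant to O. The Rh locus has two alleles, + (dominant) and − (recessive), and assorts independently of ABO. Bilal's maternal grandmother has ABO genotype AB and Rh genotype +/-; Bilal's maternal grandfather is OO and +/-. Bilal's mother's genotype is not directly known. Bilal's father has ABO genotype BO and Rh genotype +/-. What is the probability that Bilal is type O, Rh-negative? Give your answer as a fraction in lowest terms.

Bilal's mother's ABO genotype from AB × OO: 1/2 AO, 1/2 BO.
Crossing each possibility with the father BO and summing P(type O): 1/2·1/4 + 1/2·1/4 = 1/4.
Similarly for Rh via the mother's Rh distribution: P(Rh-) = 1/4.
Independent loci: 1/4 × 1/4 = 1/16.

1/16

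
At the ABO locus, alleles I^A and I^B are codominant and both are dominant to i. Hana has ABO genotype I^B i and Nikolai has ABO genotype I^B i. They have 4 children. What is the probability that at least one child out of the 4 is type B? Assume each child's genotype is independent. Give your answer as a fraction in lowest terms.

ABO cross I^B i × I^B i → 1/4 O, 3/4 B.
So P(type B) = 3/4 per child.
P(none) = (1/4)^4 = 1/256; P(at least one) = 1 − 1/256 = 255/256.

255/256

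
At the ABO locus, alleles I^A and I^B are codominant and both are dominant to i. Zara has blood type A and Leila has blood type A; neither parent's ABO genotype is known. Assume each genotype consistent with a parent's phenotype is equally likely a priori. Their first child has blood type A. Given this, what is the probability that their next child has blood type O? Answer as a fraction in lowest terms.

Possible genotypes: Zara ∈ {I^A I^A, I^A i}; Leila ∈ {I^A I^A, I^A i}.
Weight each parental genotype pair by prior × P(type-A child):
  I^A I^A × I^A I^A: posterior weight 4/15; P(next child type O) = 0.
  I^A I^A × I^A i: posterior weight 4/15; P(next child type O) = 0.
  I^A i × I^A I^A: posterior weight 4/15; P(next child type O) = 0.
  I^A i × I^A i: posterior weight 1/5; P(next child type O) = 1/4.
Weighted sum = 1/20.

1/20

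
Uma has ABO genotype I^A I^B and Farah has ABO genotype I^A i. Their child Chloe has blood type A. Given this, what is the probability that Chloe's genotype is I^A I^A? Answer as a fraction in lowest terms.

Cross I^A I^B × I^A i → 1/4 I^A I^A, 1/4 I^A I^B, 1/4 I^A i, 1/4 I^B i.
Type-A genotypes among offspring: I^A I^A (1/4), I^A i (1/4); total 1/2.
P(I^A I^A | type A) = (1/4) / (1/2) = 1/2.

1/2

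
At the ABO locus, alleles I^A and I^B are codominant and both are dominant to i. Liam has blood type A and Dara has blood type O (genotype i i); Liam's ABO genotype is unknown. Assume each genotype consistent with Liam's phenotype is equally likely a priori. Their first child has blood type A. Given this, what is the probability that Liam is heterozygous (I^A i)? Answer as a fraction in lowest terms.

1/3

Possible genotypes: Liam ∈ {I^A I^A, I^A i}; Dara ∈ {i i}.
Weight each parental genotype pair by prior × P(type-A child):
  I^A I^A × i i: posterior weight 2/3.
  I^A i × i i: posterior weight 1/3.
Sum the posterior weight over pairs where Liam is I^A i: 1/3.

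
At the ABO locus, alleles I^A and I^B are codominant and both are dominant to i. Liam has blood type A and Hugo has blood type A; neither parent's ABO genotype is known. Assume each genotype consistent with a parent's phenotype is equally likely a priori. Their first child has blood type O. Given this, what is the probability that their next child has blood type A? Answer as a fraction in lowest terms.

Possible genotypes: Liam ∈ {I^A I^A, I^A i}; Hugo ∈ {I^A I^A, I^A i}.
Weight each parental genotype pair by prior × P(type-O child):
  I^A i × I^A i: posterior weight 1; P(next child type A) = 3/4.
Weighted sum = 3/4.

3/4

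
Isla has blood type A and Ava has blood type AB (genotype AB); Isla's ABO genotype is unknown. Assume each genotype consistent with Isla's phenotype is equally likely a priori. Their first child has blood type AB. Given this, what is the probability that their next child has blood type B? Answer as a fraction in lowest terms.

Possible genotypes: Isla ∈ {AA, AO}; Ava ∈ {AB}.
Weight each parental genotype pair by prior × P(type-AB child):
  AA × AB: posterior weight 2/3; P(next child type B) = 0.
  AO × AB: posterior weight 1/3; P(next child type B) = 1/4.
Weighted sum = 1/12.

1/12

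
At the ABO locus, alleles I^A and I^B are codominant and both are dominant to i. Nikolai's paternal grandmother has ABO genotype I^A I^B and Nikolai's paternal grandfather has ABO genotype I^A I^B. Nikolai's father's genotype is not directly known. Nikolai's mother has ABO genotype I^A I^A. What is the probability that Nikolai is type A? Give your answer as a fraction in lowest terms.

1/2

Nikolai's father's ABO genotype from I^A I^B × I^A I^B: 1/4 I^A I^A, 1/2 I^A I^B, 1/4 I^B I^B.
Crossing each possibility with the mother I^A I^A and summing P(type A): 1/4·1 + 1/2·1/2 + 1/4·0 = 1/2.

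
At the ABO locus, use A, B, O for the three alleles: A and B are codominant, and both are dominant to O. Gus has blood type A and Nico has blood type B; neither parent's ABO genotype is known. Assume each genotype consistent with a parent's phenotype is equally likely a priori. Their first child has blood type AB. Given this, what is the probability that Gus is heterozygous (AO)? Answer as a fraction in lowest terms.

Possible genotypes: Gus ∈ {AA, AO}; Nico ∈ {BB, BO}.
Weight each parental genotype pair by prior × P(type-AB child):
  AA × BB: posterior weight 4/9.
  AA × BO: posterior weight 2/9.
  AO × BB: posterior weight 2/9.
  AO × BO: posterior weight 1/9.
Sum the posterior weight over pairs where Gus is AO: 1/3.

1/3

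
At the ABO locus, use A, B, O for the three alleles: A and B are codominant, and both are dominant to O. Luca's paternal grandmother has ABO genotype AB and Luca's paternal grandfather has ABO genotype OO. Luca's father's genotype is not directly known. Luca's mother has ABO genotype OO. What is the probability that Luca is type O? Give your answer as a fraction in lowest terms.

Luca's father's ABO genotype from AB × OO: 1/2 AO, 1/2 BO.
Crossing each possibility with the mother OO and summing P(type O): 1/2·1/2 + 1/2·1/2 = 1/2.

1/2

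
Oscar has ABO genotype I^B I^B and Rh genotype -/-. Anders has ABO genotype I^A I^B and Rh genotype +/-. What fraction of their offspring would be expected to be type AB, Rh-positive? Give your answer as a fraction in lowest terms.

1/4

ABO cross I^B I^B × I^A I^B → offspring phenotypes: 1/2 B, 1/2 AB.
Rh cross -/- × +/- → 1/2 Rh+, 1/2 Rh-.
Independent loci: P(type AB, Rh-positive) = 1/2 × 1/2 = 1/4.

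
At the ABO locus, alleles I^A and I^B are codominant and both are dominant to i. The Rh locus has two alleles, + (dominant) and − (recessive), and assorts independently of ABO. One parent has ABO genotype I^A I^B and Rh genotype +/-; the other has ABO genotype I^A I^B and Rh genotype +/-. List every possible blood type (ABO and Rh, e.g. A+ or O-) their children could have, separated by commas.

A+, A-, B+, B-, AB+, AB-

Gametes from I^A I^B × I^A I^B give offspring ABO genotypes I^A I^A, I^A I^B, I^B I^B, i.e. phenotypes A, B, AB.
Rh cross +/- × +/- → phenotypes Rh+, Rh-.
Combining independently: A+, A-, B+, B-, AB+, AB-.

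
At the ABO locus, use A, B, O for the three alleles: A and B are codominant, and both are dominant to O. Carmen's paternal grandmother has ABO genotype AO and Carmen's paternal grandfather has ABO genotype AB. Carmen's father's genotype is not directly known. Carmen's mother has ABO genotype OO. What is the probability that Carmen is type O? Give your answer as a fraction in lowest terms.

1/4

Carmen's father's ABO genotype from AO × AB: 1/4 AA, 1/4 AB, 1/4 AO, 1/4 BO.
Crossing each possibility with the mother OO and summing P(type O): 1/4·0 + 1/4·0 + 1/4·1/2 + 1/4·1/2 = 1/4.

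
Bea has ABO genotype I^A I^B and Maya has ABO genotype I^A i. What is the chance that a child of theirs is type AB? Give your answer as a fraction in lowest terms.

ABO cross I^A I^B × I^A i → offspring phenotypes: 1/2 A, 1/4 B, 1/4 AB.
So P(type AB) = 1/4.

1/4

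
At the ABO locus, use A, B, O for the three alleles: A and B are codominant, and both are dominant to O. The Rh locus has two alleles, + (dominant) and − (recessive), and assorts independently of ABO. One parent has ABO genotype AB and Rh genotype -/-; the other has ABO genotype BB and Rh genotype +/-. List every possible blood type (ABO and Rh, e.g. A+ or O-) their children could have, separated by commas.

B+, B-, AB+, AB-

Gametes from AB × BB give offspring ABO genotypes AB, BB, i.e. phenotypes B, AB.
Rh cross -/- × +/- → phenotypes Rh+, Rh-.
Combining independently: B+, B-, AB+, AB-.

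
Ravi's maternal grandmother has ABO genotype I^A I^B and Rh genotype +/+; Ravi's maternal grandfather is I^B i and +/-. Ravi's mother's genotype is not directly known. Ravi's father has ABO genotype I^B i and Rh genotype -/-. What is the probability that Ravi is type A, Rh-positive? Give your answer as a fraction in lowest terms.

Ravi's mother's ABO genotype from I^A I^B × I^B i: 1/4 I^A I^B, 1/4 I^A i, 1/4 I^B I^B, 1/4 I^B i.
Crossing each possibility with the father I^B i and summing P(type A): 1/4·1/4 + 1/4·1/4 + 1/4·0 + 1/4·0 = 1/8.
Similarly for Rh via the mother's Rh distribution: P(Rh+) = 3/4.
Independent loci: 1/8 × 3/4 = 3/32.

3/32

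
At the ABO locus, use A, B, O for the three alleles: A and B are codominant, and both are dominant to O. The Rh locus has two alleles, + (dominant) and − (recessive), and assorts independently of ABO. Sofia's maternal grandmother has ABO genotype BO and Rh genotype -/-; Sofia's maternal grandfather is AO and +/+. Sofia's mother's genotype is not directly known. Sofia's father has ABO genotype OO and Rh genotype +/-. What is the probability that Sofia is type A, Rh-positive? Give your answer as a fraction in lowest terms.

3/16

Sofia's mother's ABO genotype from BO × AO: 1/4 AB, 1/4 AO, 1/4 BO, 1/4 OO.
Crossing each possibility with the father OO and summing P(type A): 1/4·1/2 + 1/4·1/2 + 1/4·0 + 1/4·0 = 1/4.
Similarly for Rh via the mother's Rh distribution: P(Rh+) = 3/4.
Independent loci: 1/4 × 3/4 = 3/16.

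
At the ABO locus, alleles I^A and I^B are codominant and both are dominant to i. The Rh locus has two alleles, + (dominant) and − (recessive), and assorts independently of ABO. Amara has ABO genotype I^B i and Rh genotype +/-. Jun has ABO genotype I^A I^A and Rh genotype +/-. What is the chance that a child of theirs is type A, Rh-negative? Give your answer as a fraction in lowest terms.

ABO cross I^B i × I^A I^A → offspring phenotypes: 1/2 A, 1/2 AB.
Rh cross +/- × +/- → 3/4 Rh+, 1/4 Rh-.
Independent loci: P(type A, Rh-negative) = 1/2 × 1/4 = 1/8.

1/8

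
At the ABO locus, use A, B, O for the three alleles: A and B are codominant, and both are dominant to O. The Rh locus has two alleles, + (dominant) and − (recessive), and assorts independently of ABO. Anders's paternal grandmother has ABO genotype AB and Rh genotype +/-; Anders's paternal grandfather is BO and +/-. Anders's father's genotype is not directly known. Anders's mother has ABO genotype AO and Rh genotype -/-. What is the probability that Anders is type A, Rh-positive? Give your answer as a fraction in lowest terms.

Anders's father's ABO genotype from AB × BO: 1/4 AB, 1/4 AO, 1/4 BB, 1/4 BO.
Crossing each possibility with the mother AO and summing P(type A): 1/4·1/2 + 1/4·3/4 + 1/4·0 + 1/4·1/4 = 3/8.
Similarly for Rh via the father's Rh distribution: P(Rh+) = 1/2.
Independent loci: 3/8 × 1/2 = 3/16.

3/16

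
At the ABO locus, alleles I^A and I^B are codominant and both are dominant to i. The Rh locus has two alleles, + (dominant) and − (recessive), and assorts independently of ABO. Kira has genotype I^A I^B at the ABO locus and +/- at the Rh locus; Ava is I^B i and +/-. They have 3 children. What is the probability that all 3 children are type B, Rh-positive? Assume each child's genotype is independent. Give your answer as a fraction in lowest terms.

27/512

ABO cross I^A I^B × I^B i → 1/4 A, 1/2 B, 1/4 AB.
Rh cross +/- × +/- → 3/4 Rh+, 1/4 Rh-; so P(type B, Rh-positive) = 1/2 × 3/4 = 3/8 per child.
All 3 independent: (3/8)^3 = 27/512.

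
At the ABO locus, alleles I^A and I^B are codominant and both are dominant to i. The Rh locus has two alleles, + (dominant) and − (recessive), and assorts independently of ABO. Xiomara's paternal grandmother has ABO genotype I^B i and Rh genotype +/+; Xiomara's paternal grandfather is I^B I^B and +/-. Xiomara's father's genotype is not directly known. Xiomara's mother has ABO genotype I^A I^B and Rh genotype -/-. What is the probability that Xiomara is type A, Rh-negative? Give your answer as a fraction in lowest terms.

1/32

Xiomara's father's ABO genotype from I^B i × I^B I^B: 1/2 I^B I^B, 1/2 I^B i.
Crossing each possibility with the mother I^A I^B and summing P(type A): 1/2·0 + 1/2·1/4 = 1/8.
Similarly for Rh via the father's Rh distribution: P(Rh-) = 1/4.
Independent loci: 1/8 × 1/4 = 1/32.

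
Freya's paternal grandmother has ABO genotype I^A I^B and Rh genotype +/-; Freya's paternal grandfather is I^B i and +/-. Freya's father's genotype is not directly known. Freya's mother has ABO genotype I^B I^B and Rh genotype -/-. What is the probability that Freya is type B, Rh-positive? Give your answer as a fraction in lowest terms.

3/8

Freya's father's ABO genotype from I^A I^B × I^B i: 1/4 I^A I^B, 1/4 I^A i, 1/4 I^B I^B, 1/4 I^B i.
Crossing each possibility with the mother I^B I^B and summing P(type B): 1/4·1/2 + 1/4·1/2 + 1/4·1 + 1/4·1 = 3/4.
Similarly for Rh via the father's Rh distribution: P(Rh+) = 1/2.
Independent loci: 3/4 × 1/2 = 3/8.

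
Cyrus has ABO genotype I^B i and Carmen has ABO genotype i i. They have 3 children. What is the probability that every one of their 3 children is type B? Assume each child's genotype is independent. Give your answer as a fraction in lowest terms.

1/8

ABO cross I^B i × i i → 1/2 O, 1/2 B.
So P(type B) = 1/2 per child.
All 3 independent: (1/2)^3 = 1/8.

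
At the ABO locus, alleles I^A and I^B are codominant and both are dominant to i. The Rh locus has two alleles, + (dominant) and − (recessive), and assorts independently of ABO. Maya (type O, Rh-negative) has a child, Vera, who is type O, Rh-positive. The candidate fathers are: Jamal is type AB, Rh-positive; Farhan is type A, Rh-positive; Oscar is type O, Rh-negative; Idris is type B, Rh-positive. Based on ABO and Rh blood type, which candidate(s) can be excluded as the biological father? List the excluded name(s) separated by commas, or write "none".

Jamal, Oscar

A candidate is excluded only if no genotype consistent with his phenotype could produce a type O, Rh-positive child with a type O, Rh-negative mother.
Jamal (type AB, Rh+): no genotype consistent with that phenotype can produce a type-O Rh+ child with a type-O mother.
Oscar (type O, Rh-): no genotype consistent with that phenotype can produce a type-O Rh+ child with a type-O mother.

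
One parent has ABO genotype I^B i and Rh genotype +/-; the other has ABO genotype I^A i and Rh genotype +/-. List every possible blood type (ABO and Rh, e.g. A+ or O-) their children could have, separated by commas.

Gametes from I^B i × I^A i give offspring ABO genotypes I^A I^B, I^A i, I^B i, i i, i.e. phenotypes O, A, B, AB.
Rh cross +/- × +/- → phenotypes Rh+, Rh-.
Combining independently: O+, O-, A+, A-, B+, B-, AB+, AB-.

O+, O-, A+, A-, B+, B-, AB+, AB-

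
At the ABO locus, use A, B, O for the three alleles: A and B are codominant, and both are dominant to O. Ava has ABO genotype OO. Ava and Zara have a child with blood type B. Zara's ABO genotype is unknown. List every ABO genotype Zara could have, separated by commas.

AB, BB, BO

For each candidate genotype of Zara, check whether crossing it with OO can produce every observed child phenotype.
  AA → possible child types {A} ✗
  AB → possible child types {A, B} ✓
  AO → possible child types {O, A} ✗
  BB → possible child types {B} ✓
  BO → possible child types {O, B} ✓
  OO → possible child types {O} ✗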